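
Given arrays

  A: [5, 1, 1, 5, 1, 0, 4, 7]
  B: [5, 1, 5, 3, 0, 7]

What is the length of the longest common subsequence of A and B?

Let dp[i][j] be the LCS length of the first i values of A and the first j values of B. dp[i][j] = dp[i-1][j-1]+1 when the i-th and j-th values match, else max(dp[i-1][j], dp[i][j-1]).
    ·  5  1  5  3  0  7
 ·  0  0  0  0  0  0  0
 5  0  1  1  1  1  1  1
 1  0  1  2  2  2  2  2
 1  0  1  2  2  2  2  2
 5  0  1  2  3  3  3  3
 1  0  1  2  3  3  3  3
 0  0  1  2  3  3  4  4
 4  0  1  2  3  3  4  4
 7  0  1  2  3  3  4  5
dp[8][6] = 5. One LCS (by backtracking along matches): 5, 1, 5, 0, 7.

5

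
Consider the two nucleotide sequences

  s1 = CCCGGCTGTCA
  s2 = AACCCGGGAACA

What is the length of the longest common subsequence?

8

Taking C (s1 #1, s2 #3), then C (s1 #2, s2 #4), then C (s1 #3, s2 #5), then G (s1 #4, s2 #6), then G (s1 #5, s2 #7), then G (s1 #8, s2 #8), then C (s1 #10, s2 #11), then A (s1 #11, s2 #12) gives a common subsequence of length 8, and the DP table's final entry dp[11][12] is also 8, so no common subsequence is longer.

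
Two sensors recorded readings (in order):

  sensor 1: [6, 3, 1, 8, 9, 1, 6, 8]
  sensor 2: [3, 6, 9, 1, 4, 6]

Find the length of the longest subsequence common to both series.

Taking 6 at sensor 1[1]=sensor 2[2]; then 9 at sensor 1[5]=sensor 2[3]; then 1 at sensor 1[6]=sensor 2[4]; then 6 at sensor 1[7]=sensor 2[6] gives a common subsequence of length 4. The LCS DP gives dp[8][6] = 4, so this is optimal.

4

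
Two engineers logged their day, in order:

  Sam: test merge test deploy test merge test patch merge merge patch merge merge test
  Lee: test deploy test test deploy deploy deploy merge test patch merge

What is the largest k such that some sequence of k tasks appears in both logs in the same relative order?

Taking test (Sam #1, Lee #3), test (Sam #3, Lee #4), deploy (Sam #4, Lee #7), merge (Sam #6, Lee #8), test (Sam #7, Lee #9), patch (Sam #11, Lee #10), merge (Sam #13, Lee #11) gives a common subsequence of length 7. Since dp[14][11] = 7, nothing longer is possible.

7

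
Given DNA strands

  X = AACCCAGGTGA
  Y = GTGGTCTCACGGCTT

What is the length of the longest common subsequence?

Pick C at X[3]=Y[6]; then C at X[4]=Y[8]; then C at X[5]=Y[10]; then G at X[7]=Y[11]; then G at X[8]=Y[12]; then T at X[9]=Y[15]; all 6 bases appear in both, in order, and the DP table's final entry dp[11][15] is also 6, so no common subsequence is longer.

6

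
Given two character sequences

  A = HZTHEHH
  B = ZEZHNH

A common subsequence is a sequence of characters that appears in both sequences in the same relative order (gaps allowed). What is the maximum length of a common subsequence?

Pick Z at A[2]=B[1], E at A[5]=B[2], H at A[6]=B[4], H at A[7]=B[6]; all 4 characters appear in both, in order, and the DP table's final entry dp[7][6] is also 4, so no common subsequence is longer.

4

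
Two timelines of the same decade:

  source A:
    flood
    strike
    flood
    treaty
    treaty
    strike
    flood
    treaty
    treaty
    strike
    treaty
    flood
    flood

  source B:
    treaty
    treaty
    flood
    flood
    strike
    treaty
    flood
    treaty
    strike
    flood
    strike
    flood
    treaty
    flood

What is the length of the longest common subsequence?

9

Match flood at source A[1]=source B[4], then strike at source A[2]=source B[5], then flood at source A[3]=source B[7], then treaty at source A[5]=source B[8], then strike at source A[6]=source B[9], then flood at source A[7]=source B[10], then strike at source A[10]=source B[11], then treaty at source A[11]=source B[13], then flood at source A[13]=source B[14] — 9 events in the same relative order in both. dp[13][14] = 9 confirms this is the maximum.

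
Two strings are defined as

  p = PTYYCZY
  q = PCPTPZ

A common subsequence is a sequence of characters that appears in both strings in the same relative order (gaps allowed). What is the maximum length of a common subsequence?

3

Let dp[i][j] be the LCS length of the first i characters of p and the first j characters of q. dp[i][j] = dp[i-1][j-1]+1 when the i-th and j-th characters match, else max(dp[i-1][j], dp[i][j-1]).
    ·  P  C  P  T  P  Z
 ·  0  0  0  0  0  0  0
 P  0  1  1  1  1  1  1
 T  0  1  1  1  2  2  2
 Y  0  1  1  1  2  2  2
 Y  0  1  1  1  2  2  2
 C  0  1  2  2  2  2  2
 Z  0  1  2  2  2  2  3
 Y  0  1  2  2  2  2  3
dp[7][6] = 3. One LCS (by backtracking along matches): PTZ.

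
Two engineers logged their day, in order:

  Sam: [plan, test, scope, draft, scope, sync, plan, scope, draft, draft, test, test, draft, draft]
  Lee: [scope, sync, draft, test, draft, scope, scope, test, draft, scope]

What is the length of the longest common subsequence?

6

Match test (Sam #2, Lee #4), then draft (Sam #4, Lee #5), then scope (Sam #5, Lee #6), then scope (Sam #8, Lee #7), then test (Sam #12, Lee #8), then draft (Sam #13, Lee #9) — 6 tasks in the same relative order in both, and the DP table's final entry dp[14][10] is also 6, so no common subsequence is longer.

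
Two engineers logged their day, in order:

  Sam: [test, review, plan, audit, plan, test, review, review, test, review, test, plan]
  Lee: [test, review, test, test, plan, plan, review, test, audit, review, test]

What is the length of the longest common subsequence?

8

Taking test (Sam #1, Lee #1) → review (Sam #2, Lee #2) → plan (Sam #3, Lee #5) → plan (Sam #5, Lee #6) → review (Sam #8, Lee #7) → test (Sam #9, Lee #8) → review (Sam #10, Lee #10) → test (Sam #11, Lee #11) gives a common subsequence of length 8, and the DP table's final entry dp[12][11] is also 8, so no common subsequence is longer.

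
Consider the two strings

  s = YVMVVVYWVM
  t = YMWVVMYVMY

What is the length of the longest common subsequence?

7

Taking Y [1,1] → M [3,2] → V [4,4] → V [5,5] → Y [7,7] → V [9,8] → M [10,9] gives a common subsequence of length 7. Since dp[10][10] = 7, nothing longer is possible.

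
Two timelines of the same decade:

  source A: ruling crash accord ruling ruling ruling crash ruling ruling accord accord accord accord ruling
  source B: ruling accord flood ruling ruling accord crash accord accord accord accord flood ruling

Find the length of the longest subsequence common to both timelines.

10

One common subsequence of length 10: ruling [1,1], accord [3,2], ruling [4,4], ruling [5,5], crash [7,7], accord [10,8], accord [11,9], accord [12,10], accord [13,11], ruling [14,13]. dp[14][13] = 10 confirms this is the maximum.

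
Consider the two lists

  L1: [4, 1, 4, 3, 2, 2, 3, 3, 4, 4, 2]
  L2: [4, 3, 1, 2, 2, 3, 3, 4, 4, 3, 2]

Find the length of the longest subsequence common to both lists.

Let dp[i][j] be the LCS length of the first i values of L1 and the first j values of L2. dp[i][j] = dp[i-1][j-1]+1 when the i-th and j-th values match, else max(dp[i-1][j], dp[i][j-1]).
    ·  4  3  1  2  2  3  3  4  4  3  2
 ·  0  0  0  0  0  0  0  0  0  0  0  0
 4  0  1  1  1  1  1  1  1  1  1  1  1
 1  0  1  1  2  2  2  2  2  2  2  2  2
 4  0  1  1  2  2  2  2  2  3  3  3  3
 3  0  1  2  2  2  2  3  3  3  3  4  4
 2  0  1  2  2  3  3  3  3  3  3  4  5
 2  0  1  2  2  3  4  4  4  4  4  4  5
 3  0  1  2  2  3  4  5  5  5  5  5  5
 3  0  1  2  2  3  4  5  6  6  6  6  6
 4  0  1  2  2  3  4  5  6  7  7  7  7
 4  0  1  2  2  3  4  5  6  7  8  8  8
 2  0  1  2  2  3  4  5  6  7  8  8  9
dp[11][11] = 9. One LCS (by backtracking along matches): 4, 1, 2, 2, 3, 3, 4, 4, 2.

9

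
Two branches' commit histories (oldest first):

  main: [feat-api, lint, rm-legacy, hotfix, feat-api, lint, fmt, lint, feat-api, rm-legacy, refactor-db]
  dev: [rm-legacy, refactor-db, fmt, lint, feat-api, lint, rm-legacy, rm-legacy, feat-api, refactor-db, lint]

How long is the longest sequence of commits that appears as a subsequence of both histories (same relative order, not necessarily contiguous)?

Match rm-legacy [3,1] → fmt [7,3] → lint [8,4] → feat-api [9,5] → rm-legacy [10,8] → refactor-db [11,10] — 6 commits in the same relative order in both. dp[11][11] = 6 confirms this is the maximum.

6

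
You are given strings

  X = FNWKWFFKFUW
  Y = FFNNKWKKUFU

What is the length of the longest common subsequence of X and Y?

7

Match F [1,2] → N [2,4] → W [3,6] → K [4,7] → K [8,8] → F [9,10] → U [10,11] — 7 characters in the same relative order in both, and the DP table's final entry dp[11][11] is also 7, so no common subsequence is longer.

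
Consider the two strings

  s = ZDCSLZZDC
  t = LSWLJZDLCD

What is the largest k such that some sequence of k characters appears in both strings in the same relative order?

Let dp[i][j] be the LCS length of the first i characters of s and the first j characters of t. dp[i][j] = dp[i-1][j-1]+1 when the i-th and j-th characters match, else max(dp[i-1][j], dp[i][j-1]).
    ·  L  S  W  L  J  Z  D  L  C  D
 ·  0  0  0  0  0  0  0  0  0  0  0
 Z  0  0  0  0  0  0  1  1  1  1  1
 D  0  0  0  0  0  0  1  2  2  2  2
 C  0  0  0  0  0  0  1  2  2  3  3
 S  0  0  1  1  1  1  1  2  2  3  3
 L  0  1  1  1  2  2  2  2  3  3  3
 Z  0  1  1  1  2  2  3  3  3  3  3
 Z  0  1  1  1  2  2  3  3  3  3  3
 D  0  1  1  1  2  2  3  4  4  4  4
 C  0  1  1  1  2  2  3  4  4  5  5
dp[9][10] = 5. One LCS (by backtracking along matches): SLZDC.

5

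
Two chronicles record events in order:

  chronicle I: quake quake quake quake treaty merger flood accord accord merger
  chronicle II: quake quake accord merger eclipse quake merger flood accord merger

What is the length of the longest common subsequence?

7

Pick quake (chronicle I #1, chronicle II #1) → quake (chronicle I #2, chronicle II #2) → quake (chronicle I #4, chronicle II #6) → merger (chronicle I #6, chronicle II #7) → flood (chronicle I #7, chronicle II #8) → accord (chronicle I #9, chronicle II #9) → merger (chronicle I #10, chronicle II #10); all 7 events appear in both, in order, and the DP table's final entry dp[10][10] is also 7, so no common subsequence is longer.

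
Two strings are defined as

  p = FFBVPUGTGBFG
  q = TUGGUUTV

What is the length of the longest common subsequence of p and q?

3

Let dp[i][j] be the LCS length of the first i characters of p and the first j characters of q. dp[i][j] = dp[i-1][j-1]+1 when the i-th and j-th characters match, else max(dp[i-1][j], dp[i][j-1]).
    ·  T  U  G  G  U  U  T  V
 ·  0  0  0  0  0  0  0  0  0
 F  0  0  0  0  0  0  0  0  0
 F  0  0  0  0  0  0  0  0  0
 B  0  0  0  0  0  0  0  0  0
 V  0  0  0  0  0  0  0  0  1
 P  0  0  0  0  0  0  0  0  1
 U  0  0  1  1  1  1  1  1  1
 G  0  0  1  2  2  2  2  2  2
 T  0  1  1  2  2  2  2  3  3
 G  0  1  1  2  3  3  3  3  3
 B  0  1  1  2  3  3  3  3  3
 F  0  1  1  2  3  3  3  3  3
 G  0  1  1  2  3  3  3  3  3
dp[12][8] = 3. One LCS (by backtracking along matches): UGT.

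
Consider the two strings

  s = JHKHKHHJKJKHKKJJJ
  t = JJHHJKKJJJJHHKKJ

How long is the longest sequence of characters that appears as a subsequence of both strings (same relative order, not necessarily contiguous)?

One common subsequence of length 10: J (s #1, t #2); then H (s #2, t #4); then K (s #3, t #6); then K (s #5, t #7); then J (s #8, t #10); then J (s #10, t #11); then H (s #12, t #13); then K (s #13, t #14); then K (s #14, t #15); then J (s #17, t #16), and the DP table's final entry dp[17][16] is also 10, so no common subsequence is longer.

10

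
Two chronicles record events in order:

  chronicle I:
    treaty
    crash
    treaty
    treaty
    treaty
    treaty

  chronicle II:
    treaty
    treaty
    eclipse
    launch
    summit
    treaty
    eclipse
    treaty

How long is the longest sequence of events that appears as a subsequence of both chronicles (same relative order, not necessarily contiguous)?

4

One common subsequence of length 4: treaty (chronicle I #1, chronicle II #1), then treaty (chronicle I #3, chronicle II #2), then treaty (chronicle I #4, chronicle II #6), then treaty (chronicle I #6, chronicle II #8), and the DP table's final entry dp[6][8] is also 4, so no common subsequence is longer.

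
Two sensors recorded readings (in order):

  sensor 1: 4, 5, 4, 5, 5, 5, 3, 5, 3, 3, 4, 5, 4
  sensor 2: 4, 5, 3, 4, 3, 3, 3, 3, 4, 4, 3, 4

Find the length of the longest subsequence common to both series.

8

Taking 4 [1,1] → 5 [2,2] → 4 [3,4] → 3 [7,6] → 3 [9,7] → 3 [10,8] → 4 [11,10] → 4 [13,12] gives a common subsequence of length 8. Since dp[13][12] = 8, nothing longer is possible.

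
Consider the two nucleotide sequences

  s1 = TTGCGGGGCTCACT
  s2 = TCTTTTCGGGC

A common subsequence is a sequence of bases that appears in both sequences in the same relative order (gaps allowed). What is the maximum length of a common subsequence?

7

One common subsequence of length 7: T [1,5]; then T [2,6]; then C [4,7]; then G [6,8]; then G [7,9]; then G [8,10]; then C [13,11]. The LCS DP gives dp[14][11] = 7, so this is optimal.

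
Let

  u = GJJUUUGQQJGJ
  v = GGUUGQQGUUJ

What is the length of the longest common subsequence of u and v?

Taking G (u #1, v #2), U (u #5, v #3), U (u #6, v #4), G (u #7, v #5), Q (u #8, v #6), Q (u #9, v #7), G (u #11, v #8), J (u #12, v #11) gives a common subsequence of length 8. dp[12][11] = 8 confirms this is the maximum.

8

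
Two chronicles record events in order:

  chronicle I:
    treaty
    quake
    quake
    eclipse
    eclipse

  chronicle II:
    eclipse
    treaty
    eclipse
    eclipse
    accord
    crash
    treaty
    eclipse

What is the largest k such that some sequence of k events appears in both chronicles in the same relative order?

Taking treaty (chronicle I #1, chronicle II #2); then eclipse (chronicle I #4, chronicle II #4); then eclipse (chronicle I #5, chronicle II #8) gives a common subsequence of length 3. The LCS DP gives dp[5][8] = 3, so this is optimal.

3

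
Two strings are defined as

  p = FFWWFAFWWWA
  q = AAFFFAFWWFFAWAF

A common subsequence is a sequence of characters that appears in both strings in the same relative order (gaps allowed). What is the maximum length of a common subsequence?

9

Pick F (p #1, q #3); then F (p #2, q #4); then F (p #5, q #5); then A (p #6, q #6); then F (p #7, q #7); then W (p #8, q #8); then W (p #9, q #9); then W (p #10, q #13); then A (p #11, q #14); all 9 characters appear in both, in order, and the DP table's final entry dp[11][15] is also 9, so no common subsequence is longer.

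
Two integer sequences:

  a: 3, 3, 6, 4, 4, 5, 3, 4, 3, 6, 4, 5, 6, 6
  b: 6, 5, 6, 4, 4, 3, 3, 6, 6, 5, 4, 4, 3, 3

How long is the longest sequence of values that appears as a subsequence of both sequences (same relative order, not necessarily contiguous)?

Match 3 (a #1, b #6) → 3 (a #2, b #7) → 6 (a #3, b #9) → 4 (a #4, b #11) → 4 (a #5, b #12) → 3 (a #7, b #13) → 3 (a #9, b #14) — 7 values in the same relative order in both. Since dp[14][14] = 7, nothing longer is possible.

7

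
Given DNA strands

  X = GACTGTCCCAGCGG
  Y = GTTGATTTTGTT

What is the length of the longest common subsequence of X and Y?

One common subsequence of length 5: G at X[1]=Y[4]; then A at X[2]=Y[5]; then T at X[4]=Y[9]; then G at X[5]=Y[10]; then T at X[6]=Y[12]. dp[14][12] = 5 confirms this is the maximum.

5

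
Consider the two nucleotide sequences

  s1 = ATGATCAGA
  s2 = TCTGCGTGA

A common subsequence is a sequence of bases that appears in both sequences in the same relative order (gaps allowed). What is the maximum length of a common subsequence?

5

Pick T at s1[2]=s2[3], then G at s1[3]=s2[6], then T at s1[5]=s2[7], then G at s1[8]=s2[8], then A at s1[9]=s2[9]; all 5 bases appear in both, in order, and the DP table's final entry dp[9][9] is also 5, so no common subsequence is longer.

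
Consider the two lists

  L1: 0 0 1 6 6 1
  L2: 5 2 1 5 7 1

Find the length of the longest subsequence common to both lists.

2

Let dp[i][j] be the LCS length of the first i values of L1 and the first j values of L2. dp[i][j] = dp[i-1][j-1]+1 when the i-th and j-th values match, else max(dp[i-1][j], dp[i][j-1]).
    ·  5  2  1  5  7  1
 ·  0  0  0  0  0  0  0
 0  0  0  0  0  0  0  0
 0  0  0  0  0  0  0  0
 1  0  0  0  1  1  1  1
 6  0  0  0  1  1  1  1
 6  0  0  0  1  1  1  1
 1  0  0  0  1  1  1  2
dp[6][6] = 2. One LCS (by backtracking along matches): 1, 1.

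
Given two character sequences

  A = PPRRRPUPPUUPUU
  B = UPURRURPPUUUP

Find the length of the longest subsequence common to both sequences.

One common subsequence of length 9: P (A #1, B #2), then R (A #3, B #4), then R (A #4, B #5), then R (A #5, B #7), then P (A #6, B #9), then U (A #7, B #10), then U (A #10, B #11), then U (A #11, B #12), then P (A #12, B #13). The LCS DP gives dp[14][13] = 9, so this is optimal.

9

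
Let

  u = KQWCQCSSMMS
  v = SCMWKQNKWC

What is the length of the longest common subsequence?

Let dp[i][j] be the LCS length of the first i characters of u and the first j characters of v. dp[i][j] = dp[i-1][j-1]+1 when the i-th and j-th characters match, else max(dp[i-1][j], dp[i][j-1]).
    ·  S  C  M  W  K  Q  N  K  W  C
 ·  0  0  0  0  0  0  0  0  0  0  0
 K  0  0  0  0  0  1  1  1  1  1  1
 Q  0  0  0  0  0  1  2  2  2  2  2
 W  0  0  0  0  1  1  2  2  2  3  3
 C  0  0  1  1  1  1  2  2  2  3  4
 Q  0  0  1  1  1  1  2  2  2  3  4
 C  0  0  1  1  1  1  2  2  2  3  4
 S  0  1  1  1  1  1  2  2  2  3  4
 S  0  1  1  1  1  1  2  2  2  3  4
 M  0  1  1  2  2  2  2  2  2  3  4
 M  0  1  1  2  2  2  2  2  2  3  4
 S  0  1  1  2  2  2  2  2  2  3  4
dp[11][10] = 4. One LCS (by backtracking along matches): KQWC.

4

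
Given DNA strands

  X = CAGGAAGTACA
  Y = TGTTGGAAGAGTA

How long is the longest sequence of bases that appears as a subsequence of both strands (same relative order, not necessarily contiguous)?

7

Let dp[i][j] be the LCS length of the first i bases of X and the first j bases of Y. dp[i][j] = dp[i-1][j-1]+1 when the i-th and j-th bases match, else max(dp[i-1][j], dp[i][j-1]).
    ·  T  G  T  T  G  G  A  A  G  A  G  T  A
 ·  0  0  0  0  0  0  0  0  0  0  0  0  0  0
 C  0  0  0  0  0  0  0  0  0  0  0  0  0  0
 A  0  0  0  0  0  0  0  1  1  1  1  1  1  1
 G  0  0  1  1  1  1  1  1  1  2  2  2  2  2
 G  0  0  1  1  1  2  2  2  2  2  2  3  3  3
 A  0  0  1  1  1  2  2  3  3  3  3  3  3  4
 A  0  0  1  1  1  2  2  3  4  4  4  4  4  4
 G  0  0  1  1  1  2  3  3  4  5  5  5  5  5
 T  0  1  1  2  2  2  3  3  4  5  5  5  6  6
 A  0  1  1  2  2  2  3  4  4  5  6  6  6  7
 C  0  1  1  2  2  2  3  4  4  5  6  6  6  7
 A  0  1  1  2  2  2  3  4  5  5  6  6  6  7
dp[11][13] = 7. One LCS (by backtracking along matches): GGAAGTA.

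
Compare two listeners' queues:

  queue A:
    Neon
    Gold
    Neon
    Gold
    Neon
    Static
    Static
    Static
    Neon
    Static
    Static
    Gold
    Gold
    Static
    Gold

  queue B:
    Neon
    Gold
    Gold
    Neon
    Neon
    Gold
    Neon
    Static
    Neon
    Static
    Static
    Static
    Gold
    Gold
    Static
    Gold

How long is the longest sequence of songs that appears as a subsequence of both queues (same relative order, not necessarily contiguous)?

13

Match Neon [1,1] → Gold [2,3] → Neon [3,5] → Gold [4,6] → Neon [5,7] → Static [6,8] → Static [8,10] → Static [10,11] → Static [11,12] → Gold [12,13] → Gold [13,14] → Static [14,15] → Gold [15,16] — 13 songs in the same relative order in both, and the DP table's final entry dp[15][16] is also 13, so no common subsequence is longer.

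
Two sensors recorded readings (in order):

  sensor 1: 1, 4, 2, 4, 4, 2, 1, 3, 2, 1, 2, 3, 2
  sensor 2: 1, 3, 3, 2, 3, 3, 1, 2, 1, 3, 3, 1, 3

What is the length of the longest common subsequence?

Pick 1 at sensor 1[1]=sensor 2[1] → 2 at sensor 1[3]=sensor 2[4] → 2 at sensor 1[6]=sensor 2[8] → 1 at sensor 1[7]=sensor 2[9] → 3 at sensor 1[8]=sensor 2[11] → 1 at sensor 1[10]=sensor 2[12] → 3 at sensor 1[12]=sensor 2[13]; all 7 values appear in both, in order. Since dp[13][13] = 7, nothing longer is possible.

7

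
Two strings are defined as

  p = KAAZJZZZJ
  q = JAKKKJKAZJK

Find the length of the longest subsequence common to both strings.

Pick K at p[1]=q[7], then A at p[3]=q[8], then Z at p[4]=q[9], then J at p[5]=q[10]; all 4 characters appear in both, in order. dp[9][11] = 4 confirms this is the maximum.

4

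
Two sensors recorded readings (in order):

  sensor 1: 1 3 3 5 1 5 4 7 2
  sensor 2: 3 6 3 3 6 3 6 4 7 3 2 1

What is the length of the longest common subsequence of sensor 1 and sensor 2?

5

Let dp[i][j] be the LCS length of the first i values of sensor 1 and the first j values of sensor 2. dp[i][j] = dp[i-1][j-1]+1 when the i-th and j-th values match, else max(dp[i-1][j], dp[i][j-1]).
    ·  3  6  3  3  6  3  6  4  7  3  2  1
 ·  0  0  0  0  0  0  0  0  0  0  0  0  0
 1  0  0  0  0  0  0  0  0  0  0  0  0  1
 3  0  1  1  1  1  1  1  1  1  1  1  1  1
 3  0  1  1  2  2  2  2  2  2  2  2  2  2
 5  0  1  1  2  2  2  2  2  2  2  2  2  2
 1  0  1  1  2  2  2  2  2  2  2  2  2  3
 5  0  1  1  2  2  2  2  2  2  2  2  2  3
 4  0  1  1  2  2  2  2  2  3  3  3  3  3
 7  0  1  1  2  2  2  2  2  3  4  4  4  4
 2  0  1  1  2  2  2  2  2  3  4  4  5  5
dp[9][12] = 5. One LCS (by backtracking along matches): 3, 3, 4, 7, 2.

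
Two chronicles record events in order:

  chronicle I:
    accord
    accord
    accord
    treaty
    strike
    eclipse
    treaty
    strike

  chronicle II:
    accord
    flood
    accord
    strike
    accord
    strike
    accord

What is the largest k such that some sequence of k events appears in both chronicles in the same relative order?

Pick accord (chronicle I #1, chronicle II #1) → accord (chronicle I #2, chronicle II #3) → accord (chronicle I #3, chronicle II #5) → strike (chronicle I #5, chronicle II #6); all 4 events appear in both, in order, and the DP table's final entry dp[8][7] is also 4, so no common subsequence is longer.

4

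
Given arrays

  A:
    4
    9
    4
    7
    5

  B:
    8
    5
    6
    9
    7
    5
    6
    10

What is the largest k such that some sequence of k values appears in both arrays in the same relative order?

Let dp[i][j] be the LCS length of the first i values of A and the first j values of B. dp[i][j] = dp[i-1][j-1]+1 when the i-th and j-th values match, else max(dp[i-1][j], dp[i][j-1]).
    ·  8  5  6  9  7  5  6 10
 ·  0  0  0  0  0  0  0  0  0
 4  0  0  0  0  0  0  0  0  0
 9  0  0  0  0  1  1  1  1  1
 4  0  0  0  0  1  1  1  1  1
 7  0  0  0  0  1  2  2  2  2
 5  0  0  1  1  1  2  3  3  3
dp[5][8] = 3. One LCS (by backtracking along matches): 9, 7, 5.

3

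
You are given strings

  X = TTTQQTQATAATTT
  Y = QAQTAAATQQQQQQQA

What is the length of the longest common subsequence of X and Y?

7

Match Q at X[4]=Y[1] → Q at X[5]=Y[3] → T at X[6]=Y[4] → A at X[8]=Y[5] → A at X[10]=Y[6] → A at X[11]=Y[7] → T at X[12]=Y[8] — 7 characters in the same relative order in both. Since dp[14][16] = 7, nothing longer is possible.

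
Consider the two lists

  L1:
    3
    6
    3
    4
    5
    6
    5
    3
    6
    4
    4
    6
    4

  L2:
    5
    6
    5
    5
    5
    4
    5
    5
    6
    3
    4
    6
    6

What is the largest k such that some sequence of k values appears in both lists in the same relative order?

7

Pick 6 (L1 #2, L2 #2), 4 (L1 #4, L2 #6), 5 (L1 #5, L2 #8), 6 (L1 #6, L2 #9), 3 (L1 #8, L2 #10), 6 (L1 #9, L2 #12), 6 (L1 #12, L2 #13); all 7 values appear in both, in order. dp[13][13] = 7 confirms this is the maximum.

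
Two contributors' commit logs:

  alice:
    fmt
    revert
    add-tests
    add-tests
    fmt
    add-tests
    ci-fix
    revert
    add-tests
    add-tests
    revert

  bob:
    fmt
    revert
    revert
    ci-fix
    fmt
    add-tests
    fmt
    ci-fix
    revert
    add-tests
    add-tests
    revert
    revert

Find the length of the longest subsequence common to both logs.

Taking fmt [1,1], revert [2,3], add-tests [4,6], fmt [5,7], ci-fix [7,8], revert [8,9], add-tests [9,10], add-tests [10,11], revert [11,13] gives a common subsequence of length 9. dp[11][13] = 9 confirms this is the maximum.

9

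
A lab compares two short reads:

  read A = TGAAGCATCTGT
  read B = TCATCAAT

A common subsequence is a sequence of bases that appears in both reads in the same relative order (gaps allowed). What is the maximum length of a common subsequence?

Let dp[i][j] be the LCS length of the first i bases of read A and the first j bases of read B. dp[i][j] = dp[i-1][j-1]+1 when the i-th and j-th bases match, else max(dp[i-1][j], dp[i][j-1]).
    ·  T  C  A  T  C  A  A  T
 ·  0  0  0  0  0  0  0  0  0
 T  0  1  1  1  1  1  1  1  1
 G  0  1  1  1  1  1  1  1  1
 A  0  1  1  2  2  2  2  2  2
 A  0  1  1  2  2  2  3  3  3
 G  0  1  1  2  2  2  3  3  3
 C  0  1  2  2  2  3  3  3  3
 A  0  1  2  3  3  3  4  4  4
 T  0  1  2  3  4  4  4  4  5
 C  0  1  2  3  4  5  5  5  5
 T  0  1  2  3  4  5  5  5  6
 G  0  1  2  3  4  5  5  5  6
 T  0  1  2  3  4  5  5  5  6
dp[12][8] = 6. One LCS (by backtracking along matches): TCATCT.

6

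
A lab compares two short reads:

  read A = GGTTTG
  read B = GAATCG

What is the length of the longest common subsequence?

3

Pick G [1,1]; then T [3,4]; then G [6,6]; all 3 bases appear in both, in order. dp[6][6] = 3 confirms this is the maximum.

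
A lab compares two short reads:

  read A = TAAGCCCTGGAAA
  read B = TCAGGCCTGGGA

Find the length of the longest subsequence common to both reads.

Pick T [1,1]; then A [2,3]; then G [4,5]; then C [6,6]; then C [7,7]; then T [8,8]; then G [9,10]; then G [10,11]; then A [13,12]; all 9 bases appear in both, in order. The LCS DP gives dp[13][12] = 9, so this is optimal.

9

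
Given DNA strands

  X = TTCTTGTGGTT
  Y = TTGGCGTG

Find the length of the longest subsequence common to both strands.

6

One common subsequence of length 6: T [1,1], then T [2,2], then C [3,5], then G [6,6], then T [7,7], then G [9,8]. dp[11][8] = 6 confirms this is the maximum.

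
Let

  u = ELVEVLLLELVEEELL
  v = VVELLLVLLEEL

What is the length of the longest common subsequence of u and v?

9

Pick E (u #1, v #3), then L (u #2, v #4), then L (u #6, v #5), then L (u #7, v #6), then L (u #8, v #8), then L (u #10, v #9), then E (u #13, v #10), then E (u #14, v #11), then L (u #16, v #12); all 9 characters appear in both, in order. The LCS DP gives dp[16][12] = 9, so this is optimal.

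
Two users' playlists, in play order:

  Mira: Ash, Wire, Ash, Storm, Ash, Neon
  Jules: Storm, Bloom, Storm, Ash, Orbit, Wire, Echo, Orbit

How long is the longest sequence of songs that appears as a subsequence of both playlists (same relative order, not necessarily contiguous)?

One common subsequence of length 2: Ash at Mira[1]=Jules[4] → Wire at Mira[2]=Jules[6]. Since dp[6][8] = 2, nothing longer is possible.

2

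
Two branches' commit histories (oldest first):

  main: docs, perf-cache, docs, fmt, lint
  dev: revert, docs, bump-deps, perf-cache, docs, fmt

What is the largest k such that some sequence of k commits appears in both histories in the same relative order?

One common subsequence of length 4: docs [1,2], perf-cache [2,4], docs [3,5], fmt [4,6]. The LCS DP gives dp[5][6] = 4, so this is optimal.

4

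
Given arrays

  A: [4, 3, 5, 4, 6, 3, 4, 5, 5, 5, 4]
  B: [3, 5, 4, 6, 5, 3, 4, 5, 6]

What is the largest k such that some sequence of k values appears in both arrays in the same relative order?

Match 3 [2,1], then 5 [3,2], then 4 [4,3], then 6 [5,4], then 3 [6,6], then 4 [7,7], then 5 [8,8] — 7 values in the same relative order in both. The LCS DP gives dp[11][9] = 7, so this is optimal.

7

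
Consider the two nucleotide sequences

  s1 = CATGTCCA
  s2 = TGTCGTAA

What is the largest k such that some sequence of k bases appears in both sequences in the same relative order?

One common subsequence of length 5: T at s1[3]=s2[1], then G at s1[4]=s2[2], then T at s1[5]=s2[3], then C at s1[6]=s2[4], then A at s1[8]=s2[8], and the DP table's final entry dp[8][8] is also 5, so no common subsequence is longer.

5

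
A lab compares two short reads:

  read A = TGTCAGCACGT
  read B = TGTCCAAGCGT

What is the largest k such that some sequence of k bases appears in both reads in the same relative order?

9

Match T (read A #1, read B #1) → G (read A #2, read B #2) → T (read A #3, read B #3) → C (read A #4, read B #5) → A (read A #5, read B #7) → G (read A #6, read B #8) → C (read A #9, read B #9) → G (read A #10, read B #10) → T (read A #11, read B #11) — 9 bases in the same relative order in both. The LCS DP gives dp[11][11] = 9, so this is optimal.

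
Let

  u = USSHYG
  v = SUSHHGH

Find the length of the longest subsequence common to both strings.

4

Match U at u[1]=v[2], then S at u[2]=v[3], then H at u[4]=v[5], then G at u[6]=v[6] — 4 characters in the same relative order in both. dp[6][7] = 4 confirms this is the maximum.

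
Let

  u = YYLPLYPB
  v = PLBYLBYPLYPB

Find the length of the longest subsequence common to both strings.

7

Let dp[i][j] be the LCS length of the first i characters of u and the first j characters of v. dp[i][j] = dp[i-1][j-1]+1 when the i-th and j-th characters match, else max(dp[i-1][j], dp[i][j-1]).
    ·  P  L  B  Y  L  B  Y  P  L  Y  P  B
 ·  0  0  0  0  0  0  0  0  0  0  0  0  0
 Y  0  0  0  0  1  1  1  1  1  1  1  1  1
 Y  0  0  0  0  1  1  1  2  2  2  2  2  2
 L  0  0  1  1  1  2  2  2  2  3  3  3  3
 P  0  1  1  1  1  2  2  2  3  3  3  4  4
 L  0  1  2  2  2  2  2  2  3  4  4  4  4
 Y  0  1  2  2  3  3  3  3  3  4  5  5  5
 P  0  1  2  2  3  3  3  3  4  4  5  6  6
 B  0  1  2  3  3  3  4  4  4  4  5  6  7
dp[8][12] = 7. One LCS (by backtracking along matches): YYPLYPB.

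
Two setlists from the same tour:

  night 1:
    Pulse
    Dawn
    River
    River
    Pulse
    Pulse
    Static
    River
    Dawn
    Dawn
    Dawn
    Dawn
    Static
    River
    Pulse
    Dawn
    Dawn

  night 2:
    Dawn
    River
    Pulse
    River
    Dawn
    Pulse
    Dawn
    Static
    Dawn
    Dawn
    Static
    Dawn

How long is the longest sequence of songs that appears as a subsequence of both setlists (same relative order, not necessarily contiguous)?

One common subsequence of length 10: Dawn [2,1], River [4,2], Pulse [6,3], River [8,4], Dawn [9,5], Dawn [10,7], Dawn [11,9], Dawn [12,10], Static [13,11], Dawn [17,12]. Since dp[17][12] = 10, nothing longer is possible.

10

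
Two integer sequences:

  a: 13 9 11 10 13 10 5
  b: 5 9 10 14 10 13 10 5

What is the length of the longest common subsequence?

5

Let dp[i][j] be the LCS length of the first i values of a and the first j values of b. dp[i][j] = dp[i-1][j-1]+1 when the i-th and j-th values match, else max(dp[i-1][j], dp[i][j-1]).
    ·  5  9 10 14 10 13 10  5
 ·  0  0  0  0  0  0  0  0  0
13  0  0  0  0  0  0  1  1  1
 9  0  0  1  1  1  1  1  1  1
11  0  0  1  1  1  1  1  1  1
10  0  0  1  2  2  2  2  2  2
13  0  0  1  2  2  2  3  3  3
10  0  0  1  2  2  3  3  4  4
 5  0  1  1  2  2  3  3  4  5
dp[7][8] = 5. One LCS (by backtracking along matches): 9, 10, 13, 10, 5.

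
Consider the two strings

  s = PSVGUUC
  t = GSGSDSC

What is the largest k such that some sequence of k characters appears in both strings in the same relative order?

One common subsequence of length 3: S [2,2], G [4,3], C [7,7]. The LCS DP gives dp[7][7] = 3, so this is optimal.

3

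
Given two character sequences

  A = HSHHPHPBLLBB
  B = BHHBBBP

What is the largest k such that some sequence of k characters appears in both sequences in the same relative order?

One common subsequence of length 5: H (A #4, B #2); then H (A #6, B #3); then B (A #8, B #4); then B (A #11, B #5); then B (A #12, B #6), and the DP table's final entry dp[12][7] is also 5, so no common subsequence is longer.

5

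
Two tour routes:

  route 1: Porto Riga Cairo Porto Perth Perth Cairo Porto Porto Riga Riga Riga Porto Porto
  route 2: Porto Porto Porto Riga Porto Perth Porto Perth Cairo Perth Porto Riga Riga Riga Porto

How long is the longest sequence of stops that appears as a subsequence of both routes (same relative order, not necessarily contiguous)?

Match Porto (route 1 #1, route 2 #3); then Riga (route 1 #2, route 2 #4); then Porto (route 1 #4, route 2 #5); then Perth (route 1 #5, route 2 #6); then Perth (route 1 #6, route 2 #8); then Cairo (route 1 #7, route 2 #9); then Porto (route 1 #9, route 2 #11); then Riga (route 1 #10, route 2 #12); then Riga (route 1 #11, route 2 #13); then Riga (route 1 #12, route 2 #14); then Porto (route 1 #14, route 2 #15) — 11 stops in the same relative order in both, and the DP table's final entry dp[14][15] is also 11, so no common subsequence is longer.

11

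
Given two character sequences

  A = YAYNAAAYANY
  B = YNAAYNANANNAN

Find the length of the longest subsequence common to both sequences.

Let dp[i][j] be the LCS length of the first i characters of A and the first j characters of B. dp[i][j] = dp[i-1][j-1]+1 when the i-th and j-th characters match, else max(dp[i-1][j], dp[i][j-1]).
    ·  Y  N  A  A  Y  N  A  N  A  N  N  A  N
 ·  0  0  0  0  0  0  0  0  0  0  0  0  0  0
 Y  0  1  1  1  1  1  1  1  1  1  1  1  1  1
 A  0  1  1  2  2  2  2  2  2  2  2  2  2  2
 Y  0  1  1  2  2  3  3  3  3  3  3  3  3  3
 N  0  1  2  2  2  3  4  4  4  4  4  4  4  4
 A  0  1  2  3  3  3  4  5  5  5  5  5  5  5
 A  0  1  2  3  4  4  4  5  5  6  6  6  6  6
 A  0  1  2  3  4  4  4  5  5  6  6  6  7  7
 Y  0  1  2  3  4  5  5  5  5  6  6  6  7  7
 A  0  1  2  3  4  5  5  6  6  6  6  6  7  7
 N  0  1  2  3  4  5  6  6  7  7  7  7  7  8
 Y  0  1  2  3  4  5  6  6  7  7  7  7  7  8
dp[11][13] = 8. One LCS (by backtracking along matches): YAYNAAAN.

8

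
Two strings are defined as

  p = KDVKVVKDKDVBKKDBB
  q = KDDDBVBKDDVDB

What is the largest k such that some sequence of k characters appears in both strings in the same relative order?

Taking K [1,1]; then D [2,4]; then V [3,6]; then K [7,8]; then D [8,9]; then D [10,10]; then V [11,11]; then D [15,12]; then B [17,13] gives a common subsequence of length 9, and the DP table's final entry dp[17][13] is also 9, so no common subsequence is longer.

9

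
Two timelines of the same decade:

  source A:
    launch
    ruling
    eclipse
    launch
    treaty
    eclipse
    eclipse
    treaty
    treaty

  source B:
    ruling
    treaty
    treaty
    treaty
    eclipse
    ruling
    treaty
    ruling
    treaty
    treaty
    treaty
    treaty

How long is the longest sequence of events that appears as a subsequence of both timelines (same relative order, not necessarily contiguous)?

Taking ruling at source A[2]=source B[1], eclipse at source A[3]=source B[5], treaty at source A[5]=source B[10], treaty at source A[8]=source B[11], treaty at source A[9]=source B[12] gives a common subsequence of length 5. Since dp[9][12] = 5, nothing longer is possible.

5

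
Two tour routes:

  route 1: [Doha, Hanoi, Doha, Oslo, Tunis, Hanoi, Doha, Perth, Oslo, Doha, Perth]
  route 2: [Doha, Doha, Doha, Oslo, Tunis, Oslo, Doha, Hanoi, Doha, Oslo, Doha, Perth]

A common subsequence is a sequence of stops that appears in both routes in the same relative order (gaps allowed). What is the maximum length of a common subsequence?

One common subsequence of length 9: Doha (route 1 #1, route 2 #2); then Doha (route 1 #3, route 2 #3); then Oslo (route 1 #4, route 2 #4); then Tunis (route 1 #5, route 2 #5); then Hanoi (route 1 #6, route 2 #8); then Doha (route 1 #7, route 2 #9); then Oslo (route 1 #9, route 2 #10); then Doha (route 1 #10, route 2 #11); then Perth (route 1 #11, route 2 #12). The LCS DP gives dp[11][12] = 9, so this is optimal.

9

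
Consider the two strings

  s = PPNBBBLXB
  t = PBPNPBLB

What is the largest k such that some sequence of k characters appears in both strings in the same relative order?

Let dp[i][j] be the LCS length of the first i characters of s and the first j characters of t. dp[i][j] = dp[i-1][j-1]+1 when the i-th and j-th characters match, else max(dp[i-1][j], dp[i][j-1]).
    ·  P  B  P  N  P  B  L  B
 ·  0  0  0  0  0  0  0  0  0
 P  0  1  1  1  1  1  1  1  1
 P  0  1  1  2  2  2  2  2  2
 N  0  1  1  2  3  3  3  3  3
 B  0  1  2  2  3  3  4  4  4
 B  0  1  2  2  3  3  4  4  5
 B  0  1  2  2  3  3  4  4  5
 L  0  1  2  2  3  3  4  5  5
 X  0  1  2  2  3  3  4  5  5
 B  0  1  2  2  3  3  4  5  6
dp[9][8] = 6. One LCS (by backtracking along matches): PPNBLB.

6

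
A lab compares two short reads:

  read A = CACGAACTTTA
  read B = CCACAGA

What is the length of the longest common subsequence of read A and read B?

Match C (read A #1, read B #2) → A (read A #2, read B #3) → C (read A #3, read B #4) → G (read A #4, read B #6) → A (read A #11, read B #7) — 5 bases in the same relative order in both, and the DP table's final entry dp[11][7] is also 5, so no common subsequence is longer.

5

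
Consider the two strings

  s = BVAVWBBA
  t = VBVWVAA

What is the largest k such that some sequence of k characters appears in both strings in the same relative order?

Match B at s[1]=t[2], V at s[2]=t[5], A at s[3]=t[6], A at s[8]=t[7] — 4 characters in the same relative order in both, and the DP table's final entry dp[8][7] is also 4, so no common subsequence is longer.

4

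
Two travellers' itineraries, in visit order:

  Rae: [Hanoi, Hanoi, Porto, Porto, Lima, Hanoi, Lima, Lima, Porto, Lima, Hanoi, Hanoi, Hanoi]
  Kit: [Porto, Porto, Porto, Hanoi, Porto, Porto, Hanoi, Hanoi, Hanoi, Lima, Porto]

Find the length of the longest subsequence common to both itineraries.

7

One common subsequence of length 7: Porto at Rae[3]=Kit[2], then Porto at Rae[4]=Kit[3], then Hanoi at Rae[6]=Kit[4], then Porto at Rae[9]=Kit[6], then Hanoi at Rae[11]=Kit[7], then Hanoi at Rae[12]=Kit[8], then Hanoi at Rae[13]=Kit[9]. Since dp[13][11] = 7, nothing longer is possible.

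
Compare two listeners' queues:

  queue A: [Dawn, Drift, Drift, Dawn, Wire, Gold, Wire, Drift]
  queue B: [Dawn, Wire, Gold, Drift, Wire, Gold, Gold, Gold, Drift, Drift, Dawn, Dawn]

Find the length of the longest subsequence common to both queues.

Pick Dawn (queue A #1, queue B #1), Drift (queue A #3, queue B #4), Wire (queue A #5, queue B #5), Gold (queue A #6, queue B #8), Drift (queue A #8, queue B #10); all 5 songs appear in both, in order. The LCS DP gives dp[8][12] = 5, so this is optimal.

5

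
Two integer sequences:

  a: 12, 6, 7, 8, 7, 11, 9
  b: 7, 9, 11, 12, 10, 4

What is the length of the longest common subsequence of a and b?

Taking 7 (a #3, b #1), then 11 (a #6, b #3) gives a common subsequence of length 2. dp[7][6] = 2 confirms this is the maximum.

2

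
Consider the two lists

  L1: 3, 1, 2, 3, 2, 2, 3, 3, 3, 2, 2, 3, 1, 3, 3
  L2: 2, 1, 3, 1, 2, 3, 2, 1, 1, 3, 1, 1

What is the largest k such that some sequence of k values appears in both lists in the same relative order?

Pick 3 [1,3]; then 1 [2,4]; then 2 [3,5]; then 3 [4,6]; then 2 [5,7]; then 3 [7,10]; then 1 [13,12]; all 7 values appear in both, in order, and the DP table's final entry dp[15][12] is also 7, so no common subsequence is longer.

7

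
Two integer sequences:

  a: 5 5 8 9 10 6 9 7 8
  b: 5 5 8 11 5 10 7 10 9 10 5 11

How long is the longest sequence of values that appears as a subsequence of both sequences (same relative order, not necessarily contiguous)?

5

Let dp[i][j] be the LCS length of the first i values of a and the first j values of b. dp[i][j] = dp[i-1][j-1]+1 when the i-th and j-th values match, else max(dp[i-1][j], dp[i][j-1]).
    ·  5  5  8 11  5 10  7 10  9 10  5 11
 ·  0  0  0  0  0  0  0  0  0  0  0  0  0
 5  0  1  1  1  1  1  1  1  1  1  1  1  1
 5  0  1  2  2  2  2  2  2  2  2  2  2  2
 8  0  1  2  3  3  3  3  3  3  3  3  3  3
 9  0  1  2  3  3  3  3  3  3  4  4  4  4
10  0  1  2  3  3  3  4  4  4  4  5  5  5
 6  0  1  2  3  3  3  4  4  4  4  5  5  5
 9  0  1  2  3  3  3  4  4  4  5  5  5  5
 7  0  1  2  3  3  3  4  5  5  5  5  5  5
 8  0  1  2  3  3  3  4  5  5  5  5  5  5
dp[9][12] = 5. One LCS (by backtracking along matches): 5, 5, 8, 9, 10.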